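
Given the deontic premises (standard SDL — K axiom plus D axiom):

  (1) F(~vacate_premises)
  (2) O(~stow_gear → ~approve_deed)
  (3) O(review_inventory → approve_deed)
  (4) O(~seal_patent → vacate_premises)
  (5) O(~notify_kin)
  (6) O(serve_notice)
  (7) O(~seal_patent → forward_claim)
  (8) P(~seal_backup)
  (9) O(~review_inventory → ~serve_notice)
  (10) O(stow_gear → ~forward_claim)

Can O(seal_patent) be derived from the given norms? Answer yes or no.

Yes

Premise 6 gives O(serve_notice).
Premise 9, O(~review_inventory → ~serve_notice), contraposes to O(serve_notice → review_inventory); with O(serve_notice) we get O(review_inventory).
From O(review_inventory) and premise 3, O(review_inventory → approve_deed), we obtain O(approve_deed).
Premise 2 is O(~stow_gear → ~approve_deed); contrapositively O(approve_deed → stow_gear). Since O(approve_deed) holds, K gives O(stow_gear).
Premise 10 is O(stow_gear → ~forward_claim); since O(stow_gear), deontic closure gives O(~forward_claim).
Premise 7 is O(~seal_patent → forward_claim); contrapositively O(~forward_claim → seal_patent). Since O(~forward_claim) holds, K gives O(seal_patent).
Premises 1, 4, 5, 8 do not contribute to this derivation.
So O(seal_patent) follows.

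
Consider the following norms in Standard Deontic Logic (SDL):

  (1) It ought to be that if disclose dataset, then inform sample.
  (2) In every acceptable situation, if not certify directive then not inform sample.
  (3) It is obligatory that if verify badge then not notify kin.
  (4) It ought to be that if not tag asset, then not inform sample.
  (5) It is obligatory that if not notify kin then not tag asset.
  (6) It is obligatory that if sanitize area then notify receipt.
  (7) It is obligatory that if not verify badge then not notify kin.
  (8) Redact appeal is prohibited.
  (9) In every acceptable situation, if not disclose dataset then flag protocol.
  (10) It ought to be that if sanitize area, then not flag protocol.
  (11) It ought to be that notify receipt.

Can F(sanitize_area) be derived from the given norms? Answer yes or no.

By case analysis on verify_badge: premise 3 gives O(verify_badge → ¬notify_kin) and premise 7 gives O(¬verify_badge → ¬notify_kin), so O(¬notify_kin) either way.
With premise 5, O(¬notify_kin → ¬tag_asset), the K-axiom yields O(¬tag_asset).
Premise 4 is O(¬tag_asset → ¬inform_sample); since O(¬tag_asset), deontic closure gives O(¬inform_sample).
Premise 1, O(disclose_dataset → inform_sample), contraposes to O(¬inform_sample → ¬disclose_dataset); with O(¬inform_sample) we get O(¬disclose_dataset).
With premise 9, O(¬disclose_dataset → flag_protocol), the K-axiom yields O(flag_protocol).
Premise 10 is O(sanitize_area → ¬flag_protocol); contrapositively O(flag_protocol → ¬sanitize_area). Since O(flag_protocol) holds, K gives O(¬sanitize_area).
Premises 2, 6, 8, 11 do not contribute to this derivation.
So O(¬sanitize_area) holds, i.e. F(sanitize_area). The claim follows.

Yes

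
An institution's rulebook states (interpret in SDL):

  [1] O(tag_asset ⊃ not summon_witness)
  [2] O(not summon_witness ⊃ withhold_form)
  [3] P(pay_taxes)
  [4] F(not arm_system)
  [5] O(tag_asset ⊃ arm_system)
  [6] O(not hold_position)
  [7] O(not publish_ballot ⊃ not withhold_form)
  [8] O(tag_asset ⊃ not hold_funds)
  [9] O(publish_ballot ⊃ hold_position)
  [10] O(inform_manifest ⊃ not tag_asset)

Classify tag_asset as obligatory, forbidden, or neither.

From premise 6 we have O(not hold_position).
The contrapositive of premise 9 (O(publish_ballot ⊃ hold_position)) is O(not hold_position ⊃ not publish_ballot), and O(not hold_position) is already established, so O(not publish_ballot).
Applying K to premise 7 (O(not publish_ballot ⊃ not withhold_form)) and O(not publish_ballot) yields O(not withhold_form).
Premise 2, O(not summon_witness ⊃ withhold_form), contraposes to O(not withhold_form ⊃ summon_witness); with O(not withhold_form) we get O(summon_witness).
Premise 1, O(tag_asset ⊃ not summon_witness), contraposes to O(summon_witness ⊃ not tag_asset); with O(summon_witness) we get O(not tag_asset).
Premises 3, 4, 5, 8, 10 do not contribute to this derivation.
Thus O(not tag_asset), which is F(tag_asset): tag_asset is forbidden.

Forbidden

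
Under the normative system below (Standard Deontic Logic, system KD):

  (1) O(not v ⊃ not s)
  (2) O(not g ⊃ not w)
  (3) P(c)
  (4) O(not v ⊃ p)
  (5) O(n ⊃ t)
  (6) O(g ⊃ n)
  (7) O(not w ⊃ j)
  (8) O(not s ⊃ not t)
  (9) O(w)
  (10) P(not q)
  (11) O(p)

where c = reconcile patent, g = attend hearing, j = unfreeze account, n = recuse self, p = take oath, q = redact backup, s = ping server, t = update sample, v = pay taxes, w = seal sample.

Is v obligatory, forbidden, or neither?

From premise 9 we have O(w).
Premise 2 is O(not g ⊃ not w); contrapositively O(w ⊃ g). Since O(w) holds, K gives O(g).
Applying K to premise 6 (O(g ⊃ n)) and O(g) yields O(n).
Premise 5 is O(n ⊃ t); since O(n), deontic closure gives O(t).
The contrapositive of premise 8 (O(not s ⊃ not t)) is O(t ⊃ s), and O(t) is already established, so O(s).
The contrapositive of premise 1 (O(not v ⊃ not s)) is O(s ⊃ v), and O(s) is already established, so O(v).
Premises 3, 4, 7, 10, 11 do not contribute to this derivation.
Hence v is obligatory.

Obligatory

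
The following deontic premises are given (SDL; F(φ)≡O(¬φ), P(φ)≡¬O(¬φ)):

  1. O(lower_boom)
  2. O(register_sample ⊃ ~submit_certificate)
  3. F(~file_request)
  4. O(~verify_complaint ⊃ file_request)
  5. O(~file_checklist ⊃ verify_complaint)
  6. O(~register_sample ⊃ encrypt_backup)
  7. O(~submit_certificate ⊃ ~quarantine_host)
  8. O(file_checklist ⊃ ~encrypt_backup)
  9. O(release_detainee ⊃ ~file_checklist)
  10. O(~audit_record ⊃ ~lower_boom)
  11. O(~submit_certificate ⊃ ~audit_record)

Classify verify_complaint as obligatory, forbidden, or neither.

Obligatory

Premise 1 gives O(lower_boom).
Premise 10 is O(~audit_record ⊃ ~lower_boom); contrapositively O(lower_boom ⊃ audit_record). Since O(lower_boom) holds, K gives O(audit_record).
The contrapositive of premise 11 (O(~submit_certificate ⊃ ~audit_record)) is O(audit_record ⊃ submit_certificate), and O(audit_record) is already established, so O(submit_certificate).
Premise 2 is O(register_sample ⊃ ~submit_certificate); contrapositively O(submit_certificate ⊃ ~register_sample). Since O(submit_certificate) holds, K gives O(~register_sample).
Premise 6 is O(~register_sample ⊃ encrypt_backup); since O(~register_sample), deontic closure gives O(encrypt_backup).
The contrapositive of premise 8 (O(file_checklist ⊃ ~encrypt_backup)) is O(encrypt_backup ⊃ ~file_checklist), and O(encrypt_backup) is already established, so O(~file_checklist).
From O(~file_checklist) and premise 5, O(~file_checklist ⊃ verify_complaint), we obtain O(verify_complaint).
Premises 3, 4, 7, 9 do not contribute to this derivation.
Hence verify_complaint is obligatory.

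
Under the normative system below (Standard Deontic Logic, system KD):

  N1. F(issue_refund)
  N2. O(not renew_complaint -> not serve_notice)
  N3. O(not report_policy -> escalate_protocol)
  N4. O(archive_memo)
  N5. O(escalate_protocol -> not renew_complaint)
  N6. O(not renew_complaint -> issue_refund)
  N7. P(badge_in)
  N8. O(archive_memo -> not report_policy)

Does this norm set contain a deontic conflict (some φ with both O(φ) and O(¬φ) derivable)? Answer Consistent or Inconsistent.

Premise 1 is F(issue_refund), i.e. O(not issue_refund).
The contrapositive of premise 6 (O(not renew_complaint -> issue_refund)) is O(not issue_refund -> renew_complaint), and O(not issue_refund) is already established, so O(renew_complaint).
Premise 5, O(escalate_protocol -> not renew_complaint), contraposes to O(renew_complaint -> not escalate_protocol); with O(renew_complaint) we get O(not escalate_protocol).
Premise 3 is O(not report_policy -> escalate_protocol); contrapositively O(not escalate_protocol -> report_policy). Since O(not escalate_protocol) holds, K gives O(report_policy).
Premise 8, O(archive_memo -> not report_policy), contraposes to O(report_policy -> not archive_memo); with O(report_policy) we get O(not archive_memo).
But premise 4 directly asserts O(archive_memo).
We now have both O(not archive_memo) and O(archive_memo) — archive_memo is simultaneously obligatory and forbidden, violating the D-axiom.

Inconsistent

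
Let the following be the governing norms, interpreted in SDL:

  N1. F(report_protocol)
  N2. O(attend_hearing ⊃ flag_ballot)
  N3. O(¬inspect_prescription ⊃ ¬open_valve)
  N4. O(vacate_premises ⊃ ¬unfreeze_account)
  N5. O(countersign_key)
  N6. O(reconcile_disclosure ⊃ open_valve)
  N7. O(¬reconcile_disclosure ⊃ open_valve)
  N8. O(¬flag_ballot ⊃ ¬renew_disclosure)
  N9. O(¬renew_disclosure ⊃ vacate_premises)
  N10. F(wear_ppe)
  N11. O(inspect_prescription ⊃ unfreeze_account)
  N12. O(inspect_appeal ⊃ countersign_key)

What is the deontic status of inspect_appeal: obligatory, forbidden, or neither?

Neither

Premise 12 is O(inspect_appeal ⊃ countersign_key); even if O(countersign_key) held, inferring O(inspect_appeal) would be affirming the consequent — invalid.
No premise or chain of K-axiom applications forces O(inspect_appeal), and none forces O(¬inspect_appeal). So inspect_appeal is neither obligatory nor forbidden under these norms.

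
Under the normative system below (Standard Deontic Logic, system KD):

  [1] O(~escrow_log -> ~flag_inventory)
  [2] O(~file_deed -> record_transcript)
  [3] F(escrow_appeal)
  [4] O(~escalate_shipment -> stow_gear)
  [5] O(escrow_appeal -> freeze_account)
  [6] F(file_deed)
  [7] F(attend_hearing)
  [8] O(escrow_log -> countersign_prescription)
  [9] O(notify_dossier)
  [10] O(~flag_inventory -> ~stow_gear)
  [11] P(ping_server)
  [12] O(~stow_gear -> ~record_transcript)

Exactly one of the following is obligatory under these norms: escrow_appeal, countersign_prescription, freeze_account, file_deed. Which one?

countersign_prescription

F(file_deed) at premise 6 means O(~file_deed).
Applying K to premise 2 (O(~file_deed -> record_transcript)) and O(~file_deed) yields O(record_transcript).
Premise 12, O(~stow_gear -> ~record_transcript), contraposes to O(record_transcript -> stow_gear); with O(record_transcript) we get O(stow_gear).
Premise 10 is O(~flag_inventory -> ~stow_gear); contrapositively O(stow_gear -> flag_inventory). Since O(stow_gear) holds, K gives O(flag_inventory).
The contrapositive of premise 1 (O(~escrow_log -> ~flag_inventory)) is O(flag_inventory -> escrow_log), and O(flag_inventory) is already established, so O(escrow_log).
Applying K to premise 8 (O(escrow_log -> countersign_prescription)) and O(escrow_log) yields O(countersign_prescription).
So O(countersign_prescription) holds — countersign_prescription is obligatory. None of the other listed options is made obligatory by any chain of premises.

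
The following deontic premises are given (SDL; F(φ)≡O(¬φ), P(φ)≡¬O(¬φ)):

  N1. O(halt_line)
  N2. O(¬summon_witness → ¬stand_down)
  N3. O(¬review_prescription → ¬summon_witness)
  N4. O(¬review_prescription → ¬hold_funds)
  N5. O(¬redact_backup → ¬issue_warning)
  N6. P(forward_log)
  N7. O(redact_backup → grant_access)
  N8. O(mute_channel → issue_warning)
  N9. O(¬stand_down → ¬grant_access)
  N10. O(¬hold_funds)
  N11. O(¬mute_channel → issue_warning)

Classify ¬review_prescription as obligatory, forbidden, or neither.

Forbidden

By case analysis on ¬mute_channel: premise 11 gives O(¬mute_channel → issue_warning) and premise 8 gives O(mute_channel → issue_warning), so O(issue_warning) either way.
The contrapositive of premise 5 (O(¬redact_backup → ¬issue_warning)) is O(issue_warning → redact_backup), and O(issue_warning) is already established, so O(redact_backup).
Applying K to premise 7 (O(redact_backup → grant_access)) and O(redact_backup) yields O(grant_access).
The contrapositive of premise 9 (O(¬stand_down → ¬grant_access)) is O(grant_access → stand_down), and O(grant_access) is already established, so O(stand_down).
Premise 2, O(¬summon_witness → ¬stand_down), contraposes to O(stand_down → summon_witness); with O(stand_down) we get O(summon_witness).
The contrapositive of premise 3 (O(¬review_prescription → ¬summon_witness)) is O(summon_witness → review_prescription), and O(summon_witness) is already established, so O(review_prescription).
Premises 1, 4, 6, 10 do not contribute to this derivation.
Thus O(review_prescription), which is F(¬review_prescription): ¬review_prescription is forbidden.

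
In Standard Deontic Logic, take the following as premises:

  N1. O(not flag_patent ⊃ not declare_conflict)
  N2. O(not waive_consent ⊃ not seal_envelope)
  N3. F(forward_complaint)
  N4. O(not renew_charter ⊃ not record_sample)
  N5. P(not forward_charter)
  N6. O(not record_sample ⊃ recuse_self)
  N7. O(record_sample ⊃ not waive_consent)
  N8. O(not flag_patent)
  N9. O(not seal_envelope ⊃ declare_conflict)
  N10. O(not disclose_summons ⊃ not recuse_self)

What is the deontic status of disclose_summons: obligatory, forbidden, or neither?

Obligatory

Premise 8 gives O(not flag_patent).
With premise 1, O(not flag_patent ⊃ not declare_conflict), the K-axiom yields O(not declare_conflict).
Premise 9, O(not seal_envelope ⊃ declare_conflict), contraposes to O(not declare_conflict ⊃ seal_envelope); with O(not declare_conflict) we get O(seal_envelope).
Premise 2, O(not waive_consent ⊃ not seal_envelope), contraposes to O(seal_envelope ⊃ waive_consent); with O(seal_envelope) we get O(waive_consent).
The contrapositive of premise 7 (O(record_sample ⊃ not waive_consent)) is O(waive_consent ⊃ not record_sample), and O(waive_consent) is already established, so O(not record_sample).
Applying K to premise 6 (O(not record_sample ⊃ recuse_self)) and O(not record_sample) yields O(recuse_self).
Premise 10 is O(not disclose_summons ⊃ not recuse_self); contrapositively O(recuse_self ⊃ disclose_summons). Since O(recuse_self) holds, K gives O(disclose_summons).
Premises 3, 4, 5 do not contribute to this derivation.
Hence disclose_summons is obligatory.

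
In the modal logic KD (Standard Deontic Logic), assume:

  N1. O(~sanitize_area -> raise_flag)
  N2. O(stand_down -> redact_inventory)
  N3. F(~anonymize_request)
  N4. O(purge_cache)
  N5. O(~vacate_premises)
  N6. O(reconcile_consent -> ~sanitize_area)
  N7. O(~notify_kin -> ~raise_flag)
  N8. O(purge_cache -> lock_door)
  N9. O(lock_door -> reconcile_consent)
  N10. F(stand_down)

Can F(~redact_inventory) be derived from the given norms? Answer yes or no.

No

Premise 2 is O(stand_down -> redact_inventory), but O(stand_down) is not derivable from the premises, so it does not yield O(redact_inventory).
No other premise forces O(redact_inventory). An ideal world satisfying every premise can still have ~redact_inventory true, so F(~redact_inventory) is not derivable.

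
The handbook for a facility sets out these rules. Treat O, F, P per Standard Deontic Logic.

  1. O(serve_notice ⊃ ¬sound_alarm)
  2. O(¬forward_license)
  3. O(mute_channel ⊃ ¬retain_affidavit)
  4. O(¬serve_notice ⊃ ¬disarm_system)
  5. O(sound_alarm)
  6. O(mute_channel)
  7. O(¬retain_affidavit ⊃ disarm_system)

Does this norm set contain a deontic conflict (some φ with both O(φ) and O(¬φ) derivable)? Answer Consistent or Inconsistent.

Premise 5 gives O(sound_alarm).
The contrapositive of premise 1 (O(serve_notice ⊃ ¬sound_alarm)) is O(sound_alarm ⊃ ¬serve_notice), and O(sound_alarm) is already established, so O(¬serve_notice).
From O(¬serve_notice) and premise 4, O(¬serve_notice ⊃ ¬disarm_system), we obtain O(¬disarm_system).
Premise 7 is O(¬retain_affidavit ⊃ disarm_system); contrapositively O(¬disarm_system ⊃ retain_affidavit). Since O(¬disarm_system) holds, K gives O(retain_affidavit).
The contrapositive of premise 3 (O(mute_channel ⊃ ¬retain_affidavit)) is O(retain_affidavit ⊃ ¬mute_channel), and O(retain_affidavit) is already established, so O(¬mute_channel).
Yet premise 6 states O(mute_channel).
We now have both O(¬mute_channel) and O(mute_channel) — mute_channel is simultaneously obligatory and forbidden, violating the D-axiom.

Inconsistent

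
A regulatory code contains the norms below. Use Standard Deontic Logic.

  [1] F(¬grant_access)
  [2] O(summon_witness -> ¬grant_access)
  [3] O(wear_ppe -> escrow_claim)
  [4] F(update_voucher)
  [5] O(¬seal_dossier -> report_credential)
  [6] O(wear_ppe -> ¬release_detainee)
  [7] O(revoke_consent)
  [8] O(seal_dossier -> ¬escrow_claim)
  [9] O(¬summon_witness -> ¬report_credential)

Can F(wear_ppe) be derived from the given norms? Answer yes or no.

Yes

Premise 1 is F(¬grant_access), i.e. O(grant_access).
Premise 2 is O(summon_witness -> ¬grant_access); contrapositively O(grant_access -> ¬summon_witness). Since O(grant_access) holds, K gives O(¬summon_witness).
With premise 9, O(¬summon_witness -> ¬report_credential), the K-axiom yields O(¬report_credential).
Premise 5 is O(¬seal_dossier -> report_credential); contrapositively O(¬report_credential -> seal_dossier). Since O(¬report_credential) holds, K gives O(seal_dossier).
Premise 8 is O(seal_dossier -> ¬escrow_claim); since O(seal_dossier), deontic closure gives O(¬escrow_claim).
The contrapositive of premise 3 (O(wear_ppe -> escrow_claim)) is O(¬escrow_claim -> ¬wear_ppe), and O(¬escrow_claim) is already established, so O(¬wear_ppe).
Premises 4, 6, 7 do not contribute to this derivation.
So O(¬wear_ppe) holds, i.e. F(wear_ppe). The claim follows.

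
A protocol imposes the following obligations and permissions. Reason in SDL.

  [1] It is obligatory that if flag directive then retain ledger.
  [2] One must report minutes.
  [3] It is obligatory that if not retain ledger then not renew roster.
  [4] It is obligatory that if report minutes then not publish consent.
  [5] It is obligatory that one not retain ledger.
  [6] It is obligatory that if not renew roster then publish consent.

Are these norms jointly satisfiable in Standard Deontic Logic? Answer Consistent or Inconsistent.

Premise 2 states O(report_minutes) outright.
With premise 4, O(report_minutes → ¬publish_consent), the K-axiom yields O(¬publish_consent).
The contrapositive of premise 6 (O(¬renew_roster → publish_consent)) is O(¬publish_consent → renew_roster), and O(¬publish_consent) is already established, so O(renew_roster).
Premise 3, O(¬retain_ledger → ¬renew_roster), contraposes to O(renew_roster → retain_ledger); with O(renew_roster) we get O(retain_ledger).
However, premise 5 gives O(¬retain_ledger).
We now have both O(retain_ledger) and O(¬retain_ledger) — retain_ledger is simultaneously obligatory and forbidden, violating the D-axiom.

Inconsistent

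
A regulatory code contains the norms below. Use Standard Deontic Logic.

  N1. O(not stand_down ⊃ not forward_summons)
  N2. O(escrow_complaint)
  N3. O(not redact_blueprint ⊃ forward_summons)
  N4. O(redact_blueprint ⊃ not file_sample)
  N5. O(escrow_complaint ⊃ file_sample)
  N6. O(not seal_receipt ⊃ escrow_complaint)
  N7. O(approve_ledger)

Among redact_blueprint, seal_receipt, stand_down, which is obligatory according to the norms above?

From premise 2 we have O(escrow_complaint).
Applying K to premise 5 (O(escrow_complaint ⊃ file_sample)) and O(escrow_complaint) yields O(file_sample).
The contrapositive of premise 4 (O(redact_blueprint ⊃ not file_sample)) is O(file_sample ⊃ not redact_blueprint), and O(file_sample) is already established, so O(not redact_blueprint).
With premise 3, O(not redact_blueprint ⊃ forward_summons), the K-axiom yields O(forward_summons).
Premise 1 is O(not stand_down ⊃ not forward_summons); contrapositively O(forward_summons ⊃ stand_down). Since O(forward_summons) holds, K gives O(stand_down).
So O(stand_down) holds — stand_down is obligatory. None of the other listed options is made obligatory by any chain of premises.

stand_down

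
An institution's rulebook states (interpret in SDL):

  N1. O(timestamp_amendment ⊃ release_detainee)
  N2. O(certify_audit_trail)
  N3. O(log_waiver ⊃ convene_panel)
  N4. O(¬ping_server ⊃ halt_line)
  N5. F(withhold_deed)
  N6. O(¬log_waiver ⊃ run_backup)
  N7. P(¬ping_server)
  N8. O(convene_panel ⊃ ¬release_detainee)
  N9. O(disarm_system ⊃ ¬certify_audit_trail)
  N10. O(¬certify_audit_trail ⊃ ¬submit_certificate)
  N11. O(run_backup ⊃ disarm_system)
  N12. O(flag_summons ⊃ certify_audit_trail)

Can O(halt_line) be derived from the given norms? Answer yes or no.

No

Premise 4 is O(¬ping_server ⊃ halt_line), but O(¬ping_server) is not derivable from the premises (the permission P(¬ping_server) asserts only ¬O(ping_server), not O(¬ping_server)), so it does not yield O(halt_line).
No other premise forces O(halt_line). An ideal world satisfying every premise can still have halt_line false, so O(halt_line) is not derivable.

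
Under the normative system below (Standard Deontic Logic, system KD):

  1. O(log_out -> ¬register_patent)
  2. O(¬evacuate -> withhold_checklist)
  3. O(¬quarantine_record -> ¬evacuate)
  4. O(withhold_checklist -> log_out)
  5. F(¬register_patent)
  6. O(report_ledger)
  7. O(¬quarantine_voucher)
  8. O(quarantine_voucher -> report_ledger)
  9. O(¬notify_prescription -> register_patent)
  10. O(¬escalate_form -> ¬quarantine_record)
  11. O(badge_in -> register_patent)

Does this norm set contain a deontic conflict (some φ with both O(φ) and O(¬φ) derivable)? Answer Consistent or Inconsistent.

Consistent

Premise 8 is O(quarantine_voucher -> report_ledger); even if O(report_ledger) held, inferring O(quarantine_voucher) would be affirming the consequent — invalid.
So O(quarantine_voucher) is not derivable, and the apparent clash with O(¬quarantine_voucher) does not arise.
A world satisfying every obligation exists (e.g. badge_in=false, escalate_form=true, evacuate=true, log_out=false, notify_prescription=false, quarantine_record=true, quarantine_voucher=false, register_patent=true, report_ledger=true, withhold_checklist=false); no atom is both obligatory and forbidden, so the set is consistent.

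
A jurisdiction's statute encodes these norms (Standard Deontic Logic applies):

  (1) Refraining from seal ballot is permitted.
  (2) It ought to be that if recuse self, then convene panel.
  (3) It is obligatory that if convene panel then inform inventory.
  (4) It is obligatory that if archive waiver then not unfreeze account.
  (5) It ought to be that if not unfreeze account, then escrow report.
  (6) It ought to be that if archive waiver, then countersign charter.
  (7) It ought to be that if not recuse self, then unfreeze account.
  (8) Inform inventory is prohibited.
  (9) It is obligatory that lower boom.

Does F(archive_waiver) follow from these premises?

Yes

Premise 8, F(inform_inventory), is equivalent to O(¬inform_inventory).
Premise 3, O(convene_panel → inform_inventory), contraposes to O(¬inform_inventory → ¬convene_panel); with O(¬inform_inventory) we get O(¬convene_panel).
Premise 2, O(recuse_self → convene_panel), contraposes to O(¬convene_panel → ¬recuse_self); with O(¬convene_panel) we get O(¬recuse_self).
Premise 7 is O(¬recuse_self → unfreeze_account); since O(¬recuse_self), deontic closure gives O(unfreeze_account).
The contrapositive of premise 4 (O(archive_waiver → ¬unfreeze_account)) is O(unfreeze_account → ¬archive_waiver), and O(unfreeze_account) is already established, so O(¬archive_waiver).
Premises 1, 5, 6, 9 do not contribute to this derivation.
So O(¬archive_waiver) holds, i.e. F(archive_waiver). The claim follows.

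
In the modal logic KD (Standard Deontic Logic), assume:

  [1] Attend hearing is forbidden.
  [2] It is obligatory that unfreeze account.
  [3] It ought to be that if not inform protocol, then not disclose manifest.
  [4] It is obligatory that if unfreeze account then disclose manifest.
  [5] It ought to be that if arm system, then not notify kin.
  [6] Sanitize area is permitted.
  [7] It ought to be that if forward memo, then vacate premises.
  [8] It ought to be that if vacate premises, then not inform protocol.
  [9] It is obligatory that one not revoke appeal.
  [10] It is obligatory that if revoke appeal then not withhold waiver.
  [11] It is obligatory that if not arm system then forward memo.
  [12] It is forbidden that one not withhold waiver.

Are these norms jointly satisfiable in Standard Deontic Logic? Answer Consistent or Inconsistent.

Consistent

Premise 10 is O(revoke_appeal → ¬withhold_waiver), but O(revoke_appeal) is not derivable from the premises, so it does not yield O(¬withhold_waiver).
So O(¬withhold_waiver) is not derivable, and the apparent clash with O(withhold_waiver) does not arise.
A world satisfying every obligation exists (e.g. arm_system=true, attend_hearing=false, disclose_manifest=true, forward_memo=false, inform_protocol=true, notify_kin=false, revoke_appeal=false, sanitize_area=false, unfreeze_account=true, vacate_premises=false, withhold_waiver=true); no atom is both obligatory and forbidden, so the set is consistent.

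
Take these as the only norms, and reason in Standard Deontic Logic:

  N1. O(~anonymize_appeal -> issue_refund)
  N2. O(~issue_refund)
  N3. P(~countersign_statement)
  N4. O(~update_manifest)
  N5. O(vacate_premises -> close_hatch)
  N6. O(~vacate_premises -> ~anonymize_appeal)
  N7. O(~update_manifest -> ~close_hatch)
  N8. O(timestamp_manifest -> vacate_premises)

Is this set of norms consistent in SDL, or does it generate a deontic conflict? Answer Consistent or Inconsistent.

Inconsistent

Premise 2 gives O(~issue_refund).
Premise 1, O(~anonymize_appeal -> issue_refund), contraposes to O(~issue_refund -> anonymize_appeal); with O(~issue_refund) we get O(anonymize_appeal).
The contrapositive of premise 6 (O(~vacate_premises -> ~anonymize_appeal)) is O(anonymize_appeal -> vacate_premises), and O(anonymize_appeal) is already established, so O(vacate_premises).
From O(vacate_premises) and premise 5, O(vacate_premises -> close_hatch), we obtain O(close_hatch).
Premise 7 is O(~update_manifest -> ~close_hatch); contrapositively O(close_hatch -> update_manifest). Since O(close_hatch) holds, K gives O(update_manifest).
Yet premise 4 states O(~update_manifest).
We now have both O(update_manifest) and O(~update_manifest) — update_manifest is simultaneously obligatory and forbidden, violating the D-axiom.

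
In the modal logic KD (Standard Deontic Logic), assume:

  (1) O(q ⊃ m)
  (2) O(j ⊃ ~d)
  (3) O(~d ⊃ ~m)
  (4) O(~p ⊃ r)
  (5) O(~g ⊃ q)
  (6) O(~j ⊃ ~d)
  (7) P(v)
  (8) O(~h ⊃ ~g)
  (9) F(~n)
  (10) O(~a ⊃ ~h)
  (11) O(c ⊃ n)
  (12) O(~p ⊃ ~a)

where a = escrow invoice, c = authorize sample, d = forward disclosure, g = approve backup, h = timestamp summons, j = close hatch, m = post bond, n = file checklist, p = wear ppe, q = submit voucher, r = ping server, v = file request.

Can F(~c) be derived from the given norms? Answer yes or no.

No

Premise 11 is O(c ⊃ n); even if O(n) held, inferring O(c) would be affirming the consequent — invalid.
No other premise forces O(c). An ideal world satisfying every premise can still have ~c true, so F(~c) is not derivable.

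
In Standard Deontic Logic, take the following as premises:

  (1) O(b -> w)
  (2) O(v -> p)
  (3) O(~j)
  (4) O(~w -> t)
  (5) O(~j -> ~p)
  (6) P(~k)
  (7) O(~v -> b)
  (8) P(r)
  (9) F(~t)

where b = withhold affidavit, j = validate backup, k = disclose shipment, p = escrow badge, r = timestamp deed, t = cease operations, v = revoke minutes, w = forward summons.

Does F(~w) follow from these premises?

From premise 3 we have O(~j).
With premise 5, O(~j -> ~p), the K-axiom yields O(~p).
Premise 2 is O(v -> p); contrapositively O(~p -> ~v). Since O(~p) holds, K gives O(~v).
With premise 7, O(~v -> b), the K-axiom yields O(b).
Applying K to premise 1 (O(b -> w)) and O(b) yields O(w).
Premises 4, 6, 8, 9 do not contribute to this derivation.
So O(w) holds, i.e. F(~w). The claim follows.

Yes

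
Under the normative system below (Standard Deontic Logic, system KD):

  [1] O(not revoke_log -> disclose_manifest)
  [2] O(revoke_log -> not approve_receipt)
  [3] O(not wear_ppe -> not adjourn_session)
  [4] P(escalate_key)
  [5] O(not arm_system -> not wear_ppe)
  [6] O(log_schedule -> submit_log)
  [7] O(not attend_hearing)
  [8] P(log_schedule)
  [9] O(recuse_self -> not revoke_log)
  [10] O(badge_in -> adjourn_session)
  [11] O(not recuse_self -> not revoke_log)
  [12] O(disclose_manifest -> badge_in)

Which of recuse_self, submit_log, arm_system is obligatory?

arm_system

By case analysis on recuse_self: premise 9 gives O(recuse_self -> not revoke_log) and premise 11 gives O(not recuse_self -> not revoke_log), so O(not revoke_log) either way.
Applying K to premise 1 (O(not revoke_log -> disclose_manifest)) and O(not revoke_log) yields O(disclose_manifest).
From O(disclose_manifest) and premise 12, O(disclose_manifest -> badge_in), we obtain O(badge_in).
Applying K to premise 10 (O(badge_in -> adjourn_session)) and O(badge_in) yields O(adjourn_session).
The contrapositive of premise 3 (O(not wear_ppe -> not adjourn_session)) is O(adjourn_session -> wear_ppe), and O(adjourn_session) is already established, so O(wear_ppe).
Premise 5 is O(not arm_system -> not wear_ppe); contrapositively O(wear_ppe -> arm_system). Since O(wear_ppe) holds, K gives O(arm_system).
So O(arm_system) holds — arm_system is obligatory. None of the other listed options is made obligatory by any chain of premises.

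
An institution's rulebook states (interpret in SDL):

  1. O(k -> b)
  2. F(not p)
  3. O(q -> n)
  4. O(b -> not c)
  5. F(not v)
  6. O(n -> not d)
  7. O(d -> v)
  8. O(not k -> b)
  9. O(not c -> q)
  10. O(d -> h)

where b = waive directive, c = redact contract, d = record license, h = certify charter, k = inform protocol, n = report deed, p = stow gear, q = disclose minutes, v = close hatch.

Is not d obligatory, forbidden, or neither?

Premises 1 and 8 are O(k -> b) and O(not k -> b); every ideal world satisfies k or not k, so in either case b holds — hence O(b).
From O(b) and premise 4, O(b -> not c), we obtain O(not c).
With premise 9, O(not c -> q), the K-axiom yields O(q).
With premise 3, O(q -> n), the K-axiom yields O(n).
From O(n) and premise 6, O(n -> not d), we obtain O(not d).
Premises 2, 5, 7, 10 do not contribute to this derivation.
Hence not d is obligatory.

Obligatory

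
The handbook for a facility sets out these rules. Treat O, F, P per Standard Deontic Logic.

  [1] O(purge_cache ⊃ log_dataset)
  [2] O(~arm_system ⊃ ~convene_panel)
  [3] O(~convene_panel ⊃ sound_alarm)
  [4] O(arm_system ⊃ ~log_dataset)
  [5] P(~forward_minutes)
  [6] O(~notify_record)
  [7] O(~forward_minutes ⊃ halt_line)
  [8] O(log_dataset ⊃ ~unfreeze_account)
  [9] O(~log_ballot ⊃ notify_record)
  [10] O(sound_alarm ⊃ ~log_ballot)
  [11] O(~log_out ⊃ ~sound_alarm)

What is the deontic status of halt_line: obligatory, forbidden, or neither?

Neither

Premise 7 is O(~forward_minutes ⊃ halt_line), but O(~forward_minutes) is not derivable from the premises (the permission P(~forward_minutes) asserts only ~O(forward_minutes), not O(~forward_minutes)), so it does not yield O(halt_line).
No premise or chain of K-axiom applications forces O(halt_line), and none forces O(~halt_line). So halt_line is neither obligatory nor forbidden under these norms.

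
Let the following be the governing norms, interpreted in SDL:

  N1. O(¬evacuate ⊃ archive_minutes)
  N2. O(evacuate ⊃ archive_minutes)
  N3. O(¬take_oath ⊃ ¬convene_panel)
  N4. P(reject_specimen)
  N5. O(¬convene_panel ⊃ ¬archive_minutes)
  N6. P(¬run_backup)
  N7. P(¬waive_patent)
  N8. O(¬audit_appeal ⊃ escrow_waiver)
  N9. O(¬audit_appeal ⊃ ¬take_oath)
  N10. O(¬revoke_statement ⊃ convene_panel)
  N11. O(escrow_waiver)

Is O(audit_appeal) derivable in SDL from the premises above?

Yes

Premises 2 and 1 cover both cases: O(evacuate ⊃ archive_minutes) and O(¬evacuate ⊃ archive_minutes). Since evacuate ∨ ¬evacuate is a tautology, O(archive_minutes) follows.
Premise 5, O(¬convene_panel ⊃ ¬archive_minutes), contraposes to O(archive_minutes ⊃ convene_panel); with O(archive_minutes) we get O(convene_panel).
Premise 3, O(¬take_oath ⊃ ¬convene_panel), contraposes to O(convene_panel ⊃ take_oath); with O(convene_panel) we get O(take_oath).
Premise 9, O(¬audit_appeal ⊃ ¬take_oath), contraposes to O(take_oath ⊃ audit_appeal); with O(take_oath) we get O(audit_appeal).
Premises 4, 6, 7, 8, 10, 11 do not contribute to this derivation.
So O(audit_appeal) follows.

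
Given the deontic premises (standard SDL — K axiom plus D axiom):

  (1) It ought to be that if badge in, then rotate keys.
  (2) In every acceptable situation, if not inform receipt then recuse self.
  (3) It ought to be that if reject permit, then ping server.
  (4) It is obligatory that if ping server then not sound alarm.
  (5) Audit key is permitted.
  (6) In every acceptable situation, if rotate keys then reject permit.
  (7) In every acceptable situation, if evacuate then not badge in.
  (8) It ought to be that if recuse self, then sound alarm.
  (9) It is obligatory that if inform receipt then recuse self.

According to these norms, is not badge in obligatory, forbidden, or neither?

Premises 2 and 9 are O(¬inform_receipt → recuse_self) and O(inform_receipt → recuse_self); every ideal world satisfies ¬inform_receipt or inform_receipt, so in either case recuse_self holds — hence O(recuse_self).
From O(recuse_self) and premise 8, O(recuse_self → sound_alarm), we obtain O(sound_alarm).
Premise 4, O(ping_server → ¬sound_alarm), contraposes to O(sound_alarm → ¬ping_server); with O(sound_alarm) we get O(¬ping_server).
Premise 3 is O(reject_permit → ping_server); contrapositively O(¬ping_server → ¬reject_permit). Since O(¬ping_server) holds, K gives O(¬reject_permit).
Premise 6 is O(rotate_keys → reject_permit); contrapositively O(¬reject_permit → ¬rotate_keys). Since O(¬reject_permit) holds, K gives O(¬rotate_keys).
Premise 1, O(badge_in → rotate_keys), contraposes to O(¬rotate_keys → ¬badge_in); with O(¬rotate_keys) we get O(¬badge_in).
Premises 5, 7 do not contribute to this derivation.
Hence ¬badge_in is obligatory.

Obligatory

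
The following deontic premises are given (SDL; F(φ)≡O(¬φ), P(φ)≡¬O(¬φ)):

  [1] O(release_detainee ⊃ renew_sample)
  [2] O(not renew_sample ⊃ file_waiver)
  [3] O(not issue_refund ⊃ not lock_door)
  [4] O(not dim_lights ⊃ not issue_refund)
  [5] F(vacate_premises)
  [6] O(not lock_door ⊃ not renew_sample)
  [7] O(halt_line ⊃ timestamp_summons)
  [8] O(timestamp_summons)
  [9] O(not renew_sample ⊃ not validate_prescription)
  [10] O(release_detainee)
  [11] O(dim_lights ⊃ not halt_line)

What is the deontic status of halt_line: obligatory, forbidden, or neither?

Premise 10 states O(release_detainee) outright.
From O(release_detainee) and premise 1, O(release_detainee ⊃ renew_sample), we obtain O(renew_sample).
Premise 6 is O(not lock_door ⊃ not renew_sample); contrapositively O(renew_sample ⊃ lock_door). Since O(renew_sample) holds, K gives O(lock_door).
Premise 3 is O(not issue_refund ⊃ not lock_door); contrapositively O(lock_door ⊃ issue_refund). Since O(lock_door) holds, K gives O(issue_refund).
Premise 4 is O(not dim_lights ⊃ not issue_refund); contrapositively O(issue_refund ⊃ dim_lights). Since O(issue_refund) holds, K gives O(dim_lights).
Premise 11 is O(dim_lights ⊃ not halt_line); since O(dim_lights), deontic closure gives O(not halt_line).
Premises 2, 5, 7, 8, 9 do not contribute to this derivation.
Thus O(not halt_line), which is F(halt_line): halt_line is forbidden.

Forbidden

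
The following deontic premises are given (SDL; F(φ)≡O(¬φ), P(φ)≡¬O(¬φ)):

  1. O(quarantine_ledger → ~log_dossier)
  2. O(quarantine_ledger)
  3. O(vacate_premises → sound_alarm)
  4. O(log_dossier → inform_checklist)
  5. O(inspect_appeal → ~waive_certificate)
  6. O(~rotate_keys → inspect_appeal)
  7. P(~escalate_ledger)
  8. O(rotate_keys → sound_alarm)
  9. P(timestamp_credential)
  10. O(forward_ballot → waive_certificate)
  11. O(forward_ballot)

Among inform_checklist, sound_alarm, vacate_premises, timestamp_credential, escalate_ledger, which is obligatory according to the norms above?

From premise 11 we have O(forward_ballot).
From O(forward_ballot) and premise 10, O(forward_ballot → waive_certificate), we obtain O(waive_certificate).
Premise 5 is O(inspect_appeal → ~waive_certificate); contrapositively O(waive_certificate → ~inspect_appeal). Since O(waive_certificate) holds, K gives O(~inspect_appeal).
The contrapositive of premise 6 (O(~rotate_keys → inspect_appeal)) is O(~inspect_appeal → rotate_keys), and O(~inspect_appeal) is already established, so O(rotate_keys).
Premise 8 is O(rotate_keys → sound_alarm); since O(rotate_keys), deontic closure gives O(sound_alarm).
So O(sound_alarm) holds — sound_alarm is obligatory. None of the other listed options is made obligatory by any chain of premises.

sound_alarm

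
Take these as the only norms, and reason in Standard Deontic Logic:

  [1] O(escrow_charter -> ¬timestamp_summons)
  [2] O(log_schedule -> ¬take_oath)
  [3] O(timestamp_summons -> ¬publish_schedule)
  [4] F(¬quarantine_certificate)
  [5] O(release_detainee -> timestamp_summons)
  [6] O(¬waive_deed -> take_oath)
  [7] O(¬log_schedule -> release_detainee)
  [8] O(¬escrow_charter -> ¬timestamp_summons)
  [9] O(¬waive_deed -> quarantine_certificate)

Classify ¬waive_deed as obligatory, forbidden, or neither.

Premises 1 and 8 cover both cases: O(escrow_charter -> ¬timestamp_summons) and O(¬escrow_charter -> ¬timestamp_summons). Since escrow_charter ∨ ¬escrow_charter is a tautology, O(¬timestamp_summons) follows.
Premise 5, O(release_detainee -> timestamp_summons), contraposes to O(¬timestamp_summons -> ¬release_detainee); with O(¬timestamp_summons) we get O(¬release_detainee).
The contrapositive of premise 7 (O(¬log_schedule -> release_detainee)) is O(¬release_detainee -> log_schedule), and O(¬release_detainee) is already established, so O(log_schedule).
From O(log_schedule) and premise 2, O(log_schedule -> ¬take_oath), we obtain O(¬take_oath).
Premise 6 is O(¬waive_deed -> take_oath); contrapositively O(¬take_oath -> waive_deed). Since O(¬take_oath) holds, K gives O(waive_deed).
Premises 3, 4, 9 do not contribute to this derivation.
Thus O(waive_deed), which is F(¬waive_deed): ¬waive_deed is forbidden.

Forbidden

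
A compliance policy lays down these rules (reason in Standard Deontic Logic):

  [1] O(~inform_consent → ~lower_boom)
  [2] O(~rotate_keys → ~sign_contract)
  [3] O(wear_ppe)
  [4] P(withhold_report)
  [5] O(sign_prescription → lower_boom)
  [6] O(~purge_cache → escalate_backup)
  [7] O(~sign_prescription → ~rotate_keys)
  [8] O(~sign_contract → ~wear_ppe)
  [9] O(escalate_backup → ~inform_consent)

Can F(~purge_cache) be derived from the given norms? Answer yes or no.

Yes

Premise 3 states O(wear_ppe) outright.
Premise 8, O(~sign_contract → ~wear_ppe), contraposes to O(wear_ppe → sign_contract); with O(wear_ppe) we get O(sign_contract).
Premise 2 is O(~rotate_keys → ~sign_contract); contrapositively O(sign_contract → rotate_keys). Since O(sign_contract) holds, K gives O(rotate_keys).
The contrapositive of premise 7 (O(~sign_prescription → ~rotate_keys)) is O(rotate_keys → sign_prescription), and O(rotate_keys) is already established, so O(sign_prescription).
From O(sign_prescription) and premise 5, O(sign_prescription → lower_boom), we obtain O(lower_boom).
Premise 1 is O(~inform_consent → ~lower_boom); contrapositively O(lower_boom → inform_consent). Since O(lower_boom) holds, K gives O(inform_consent).
The contrapositive of premise 9 (O(escalate_backup → ~inform_consent)) is O(inform_consent → ~escalate_backup), and O(inform_consent) is already established, so O(~escalate_backup).
Premise 6, O(~purge_cache → escalate_backup), contraposes to O(~escalate_backup → purge_cache); with O(~escalate_backup) we get O(purge_cache).
Premise 4 does not contribute to this derivation.
So O(purge_cache) holds, i.e. F(~purge_cache). The claim follows.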